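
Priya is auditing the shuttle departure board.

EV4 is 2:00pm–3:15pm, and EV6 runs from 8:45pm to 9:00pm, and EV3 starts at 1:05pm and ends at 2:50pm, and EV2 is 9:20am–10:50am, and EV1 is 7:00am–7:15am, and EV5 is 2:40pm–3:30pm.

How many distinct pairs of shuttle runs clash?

Two intervals overlap when each starts before the other ends.
Sorted by start: EV1, EV2, EV3, EV4, EV5, EV6.
EV2 starts after EV1 ends, so EV1 has no further overlaps.
EV3 starts after EV2 ends, so EV2 has no further overlaps.
EV4 starts before EV3 ends → EV3 and EV4 overlap.
EV5 starts before EV3 ends → EV3 and EV5 overlap.
EV6 starts after EV3 ends.
EV5 starts before EV4 ends → EV4 and EV5 overlap.
EV6 starts after EV4 ends.
EV6 starts after EV5 ends.
Overlapping pairs: EV3 & EV4, EV3 & EV5, EV4 & EV5 — 3 in total.

3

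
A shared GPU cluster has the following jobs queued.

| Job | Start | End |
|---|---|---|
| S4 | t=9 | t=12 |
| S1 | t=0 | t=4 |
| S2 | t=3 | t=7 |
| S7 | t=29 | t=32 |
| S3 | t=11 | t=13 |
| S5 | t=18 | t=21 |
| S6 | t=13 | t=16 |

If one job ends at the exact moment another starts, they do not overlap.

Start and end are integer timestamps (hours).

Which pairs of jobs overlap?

Check each pair: they overlap iff neither finishes before the other starts.
Sorted by start: S1, S2, S4, S3, S6, S5, S7.
S2 starts before S1 ends → S1 and S2 overlap.
S4 starts after S1 ends; S1 is clear from here.
S4 starts after S2 ends; S2 is clear from here.
S3 starts before S4 ends → S4 and S3 overlap.
S6 starts after S4 ends; S4 is clear from here.
S6 starts exactly when S3 ends (back-to-back, no overlap); S3 is clear from here.
S5 starts after S6 ends; S6 is clear from here.
S7 starts after S5 ends.

S1 & S2, S3 & S4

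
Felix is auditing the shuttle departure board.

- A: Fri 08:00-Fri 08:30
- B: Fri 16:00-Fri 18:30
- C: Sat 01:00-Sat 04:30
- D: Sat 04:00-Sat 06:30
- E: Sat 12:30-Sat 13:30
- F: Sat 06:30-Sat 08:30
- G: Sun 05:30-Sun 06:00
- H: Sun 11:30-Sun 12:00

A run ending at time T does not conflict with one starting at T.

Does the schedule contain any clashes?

Sorted by start: A, B, C, D, F, E, G, H.
B starts after A ends, so A has no further overlaps.
C starts after B ends, so B has no further overlaps.
D starts before C ends → C and D overlap.
That's a conflict, so the schedule is not conflict-free.

Yes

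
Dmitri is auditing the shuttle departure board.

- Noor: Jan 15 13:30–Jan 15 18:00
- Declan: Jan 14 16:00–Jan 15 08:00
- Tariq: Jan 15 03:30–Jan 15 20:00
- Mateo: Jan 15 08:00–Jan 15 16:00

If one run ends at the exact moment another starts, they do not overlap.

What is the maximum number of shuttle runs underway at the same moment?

Sweep the timeline, counting +1 at each start and −1 at each end (ends before starts at a tie):
Jan 14 16:00 start Declan → 1
Jan 15 03:30 start Tariq → 2
Jan 15 08:00 end Declan → 1
Jan 15 08:00 start Mateo → 2
Jan 15 13:30 start Noor → 3
Jan 15 16:00 end Mateo → 2
Jan 15 18:00 end Noor → 1
Jan 15 20:00 end Tariq → 0
Peak is 3, at Jan 15 13:30 (Mateo, Noor, Tariq).

3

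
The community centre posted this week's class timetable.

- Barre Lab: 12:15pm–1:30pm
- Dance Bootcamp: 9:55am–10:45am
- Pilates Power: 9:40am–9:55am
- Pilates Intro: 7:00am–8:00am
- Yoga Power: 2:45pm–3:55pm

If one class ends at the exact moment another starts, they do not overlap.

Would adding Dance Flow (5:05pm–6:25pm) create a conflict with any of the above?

Pilates Intro: ends 8:00am at or before Dance Flow starts 5:05pm → clear.
Pilates Power: ends 9:55am at or before Dance Flow starts 5:05pm → clear.
Dance Bootcamp: ends 10:45am at or before Dance Flow starts 5:05pm → clear.
Barre Lab: ends 1:30pm at or before Dance Flow starts 5:05pm → clear.
Yoga Power: ends 3:55pm at or before Dance Flow starts 5:05pm → clear.

No — it doesn't clash with anything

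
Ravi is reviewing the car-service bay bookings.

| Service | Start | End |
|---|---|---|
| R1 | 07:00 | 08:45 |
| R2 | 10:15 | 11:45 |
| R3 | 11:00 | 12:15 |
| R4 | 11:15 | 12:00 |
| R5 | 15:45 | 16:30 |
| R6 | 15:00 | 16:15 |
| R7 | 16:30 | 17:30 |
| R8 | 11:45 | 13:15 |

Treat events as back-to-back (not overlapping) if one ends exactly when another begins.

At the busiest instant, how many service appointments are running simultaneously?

Walk through starts and ends in time order (an end at T is processed before a start at T):
07:00 start R1 → 1
08:45 end R1 → 0
10:15 start R2 → 1
11:00 start R3 → 2
11:15 start R4 → 3
11:45 end R2 → 2
11:45 start R8 → 3
12:00 end R4 → 2
12:15 end R3 → 1
13:15 end R8 → 0
15:00 start R6 → 1
15:45 start R5 → 2
16:15 end R6 → 1
16:30 end R5 → 0
16:30 start R7 → 1
17:30 end R7 → 0
Peak is 3, at 11:15 (R2, R3, R4).

3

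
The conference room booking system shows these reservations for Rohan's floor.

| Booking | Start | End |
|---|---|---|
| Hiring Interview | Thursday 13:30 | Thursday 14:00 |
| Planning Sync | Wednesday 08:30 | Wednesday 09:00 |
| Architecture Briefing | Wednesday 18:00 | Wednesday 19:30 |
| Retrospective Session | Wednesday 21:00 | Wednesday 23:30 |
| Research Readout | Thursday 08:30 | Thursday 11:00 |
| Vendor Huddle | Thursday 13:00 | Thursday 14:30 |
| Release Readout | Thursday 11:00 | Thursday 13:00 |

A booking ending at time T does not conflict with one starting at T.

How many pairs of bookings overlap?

Sorted by start: Planning Sync, Architecture Briefing, Retrospective Session, Research Readout, Release Readout, Vendor Huddle, Hiring Interview.
Architecture Briefing starts after Planning Sync ends, so nothing later overlaps Planning Sync either.
Retrospective Session starts after Architecture Briefing ends, so nothing later overlaps Architecture Briefing either.
Research Readout starts after Retrospective Session ends, so nothing later overlaps Retrospective Session either.
Release Readout starts exactly when Research Readout ends (back-to-back, no overlap), so nothing later overlaps Research Readout either.
Vendor Huddle starts exactly when Release Readout ends (back-to-back, no overlap), so nothing later overlaps Release Readout either.
Hiring Interview starts before Vendor Huddle ends → Vendor Huddle and Hiring Interview overlap.
Overlapping pairs: Hiring Interview & Vendor Huddle — 1 in total.

1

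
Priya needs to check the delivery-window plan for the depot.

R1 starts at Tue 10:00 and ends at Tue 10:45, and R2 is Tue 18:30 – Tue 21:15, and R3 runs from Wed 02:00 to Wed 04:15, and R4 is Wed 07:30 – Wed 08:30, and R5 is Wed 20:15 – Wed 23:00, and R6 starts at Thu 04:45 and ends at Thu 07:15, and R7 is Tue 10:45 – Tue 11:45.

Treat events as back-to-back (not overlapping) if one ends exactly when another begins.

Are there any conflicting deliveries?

Check each pair: they overlap iff neither finishes before the other starts.
Sorted by start: R1, R7, R2, R3, R4, R5, R6.
R7 starts exactly when R1 ends (back-to-back, no overlap); R1 is clear from here.
R2 starts after R7 ends; R7 is clear from here.
R3 starts after R2 ends; R2 is clear from here.
R4 starts after R3 ends; R3 is clear from here.
R5 starts after R4 ends; R4 is clear from here.
R6 starts after R5 ends.
Every pair is clear; the schedule has no overlaps.

No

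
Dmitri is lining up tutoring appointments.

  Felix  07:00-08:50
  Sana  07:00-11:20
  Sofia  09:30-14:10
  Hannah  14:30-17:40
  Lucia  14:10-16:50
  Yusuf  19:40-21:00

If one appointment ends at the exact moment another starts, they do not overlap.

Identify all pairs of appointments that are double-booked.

Two intervals overlap when each starts before the other ends.
Sorted by start: Felix, Sana, Sofia, Lucia, Hannah, Yusuf.
Sana starts before Felix ends → Felix and Sana overlap.
Sofia starts after Felix ends, so nothing later overlaps Felix either.
Sofia starts before Sana ends → Sana and Sofia overlap.
Lucia starts after Sana ends, so nothing later overlaps Sana either.
Lucia starts exactly when Sofia ends (back-to-back, no overlap), so nothing later overlaps Sofia either.
Hannah starts before Lucia ends → Lucia and Hannah overlap.
Yusuf starts after Lucia ends.
Yusuf starts after Hannah ends.

Felix & Sana, Hannah & Lucia, Sana & Sofia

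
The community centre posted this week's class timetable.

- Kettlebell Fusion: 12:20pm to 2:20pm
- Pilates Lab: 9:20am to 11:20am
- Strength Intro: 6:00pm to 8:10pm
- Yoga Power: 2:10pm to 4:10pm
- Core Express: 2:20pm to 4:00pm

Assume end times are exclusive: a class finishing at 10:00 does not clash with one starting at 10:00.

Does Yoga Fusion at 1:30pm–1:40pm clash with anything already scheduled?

Pilates Lab: ends 11:20am at or before Yoga Fusion starts 1:30pm → clear.
Kettlebell Fusion: starts 12:20pm before Yoga Fusion ends 1:40pm, and ends 2:20pm after Yoga Fusion starts 1:30pm → overlap.
Yoga Power: starts 2:10pm at or after Yoga Fusion ends 1:40pm → clear.
Core Express: starts 2:20pm at or after Yoga Fusion ends 1:40pm → clear.
Strength Intro: starts 6:00pm at or after Yoga Fusion ends 1:40pm → clear.
Yoga Fusion overlaps Kettlebell Fusion.

Yes — it overlaps Kettlebell Fusion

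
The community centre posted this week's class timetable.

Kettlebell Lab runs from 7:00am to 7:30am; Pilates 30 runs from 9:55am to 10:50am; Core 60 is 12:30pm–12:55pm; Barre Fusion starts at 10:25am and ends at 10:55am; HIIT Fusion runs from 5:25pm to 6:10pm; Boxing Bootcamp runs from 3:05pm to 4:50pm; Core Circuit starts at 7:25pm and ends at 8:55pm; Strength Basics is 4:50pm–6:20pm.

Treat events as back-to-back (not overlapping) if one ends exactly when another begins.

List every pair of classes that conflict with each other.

Sorted by start: Kettlebell Lab, Pilates 30, Barre Fusion, Core 60, Boxing Bootcamp, Strength Basics, HIIT Fusion, Core Circuit.
Pilates 30 starts after Kettlebell Lab ends — done with Kettlebell Lab.
Barre Fusion starts before Pilates 30 ends → Pilates 30 and Barre Fusion overlap.
Core 60 starts after Pilates 30 ends — done with Pilates 30.
Core 60 starts after Barre Fusion ends — done with Barre Fusion.
Boxing Bootcamp starts after Core 60 ends — done with Core 60.
Strength Basics starts exactly when Boxing Bootcamp ends (back-to-back, no overlap) — done with Boxing Bootcamp.
HIIT Fusion starts before Strength Basics ends → Strength Basics and HIIT Fusion overlap.
Core Circuit starts after Strength Basics ends.
Core Circuit starts after HIIT Fusion ends.

Barre Fusion & Pilates 30, HIIT Fusion & Strength Basics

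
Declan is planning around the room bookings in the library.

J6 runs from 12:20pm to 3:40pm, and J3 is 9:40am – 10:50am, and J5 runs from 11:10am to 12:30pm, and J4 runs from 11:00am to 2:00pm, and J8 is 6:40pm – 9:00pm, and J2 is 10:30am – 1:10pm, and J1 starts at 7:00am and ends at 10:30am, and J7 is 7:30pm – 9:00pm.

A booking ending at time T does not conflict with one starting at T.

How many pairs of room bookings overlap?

9

Two intervals overlap when each starts before the other ends.
Sorted by start: J1, J3, J2, J4, J5, J6, J8, J7.
J3 starts before J1 ends → J1 and J3 overlap.
J2 starts exactly when J1 ends (back-to-back, no overlap), so J1 has no further overlaps.
J2 starts before J3 ends → J3 and J2 overlap.
J4 starts after J3 ends, so J3 has no further overlaps.
J4 starts before J2 ends → J2 and J4 overlap.
J5 starts before J2 ends → J2 and J5 overlap.
J6 starts before J2 ends → J2 and J6 overlap.
J8 starts after J2 ends, so J2 has no further overlaps.
J5 starts before J4 ends → J4 and J5 overlap.
J6 starts before J4 ends → J4 and J6 overlap.
J8 starts after J4 ends, so J4 has no further overlaps.
J6 starts before J5 ends → J5 and J6 overlap.
J8 starts after J5 ends, so J5 has no further overlaps.
J8 starts after J6 ends, so J6 has no further overlaps.
J7 starts before J8 ends → J8 and J7 overlap.
Overlapping pairs: J1 & J3, J2 & J3, J2 & J4, J2 & J5, J2 & J6, J4 & J5, J4 & J6, J5 & J6, J7 & J8 — 9 in total.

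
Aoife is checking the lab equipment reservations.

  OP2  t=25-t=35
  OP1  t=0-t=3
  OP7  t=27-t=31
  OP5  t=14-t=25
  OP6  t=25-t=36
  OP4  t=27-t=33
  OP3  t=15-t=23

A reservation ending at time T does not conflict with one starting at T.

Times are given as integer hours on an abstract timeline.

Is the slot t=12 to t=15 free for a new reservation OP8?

No — it overlaps OP5

OP1: ends t=3 at or before OP8 starts t=12 → clear.
OP5: starts t=14 before OP8 ends t=15, and ends t=25 after OP8 starts t=12 → overlap.
OP3: starts t=15 at or after OP8 ends t=15 → clear.
OP2: starts t=25 at or after OP8 ends t=15 → clear.
OP6: starts t=25 at or after OP8 ends t=15 → clear.
OP4: starts t=27 at or after OP8 ends t=15 → clear.
OP7: starts t=27 at or after OP8 ends t=15 → clear.
OP8 overlaps OP5.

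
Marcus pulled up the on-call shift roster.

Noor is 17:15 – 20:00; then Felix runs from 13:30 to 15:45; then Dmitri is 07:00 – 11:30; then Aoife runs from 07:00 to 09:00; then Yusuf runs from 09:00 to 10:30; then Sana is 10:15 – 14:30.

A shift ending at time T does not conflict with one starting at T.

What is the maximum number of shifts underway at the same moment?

Sort all start/end points and keep a running count:
07:00 start Aoife → 1
07:00 start Dmitri → 2
09:00 end Aoife → 1
09:00 start Yusuf → 2
10:15 start Sana → 3
10:30 end Yusuf → 2
11:30 end Dmitri → 1
13:30 start Felix → 2
14:30 end Sana → 1
15:45 end Felix → 0
17:15 start Noor → 1
20:00 end Noor → 0
Peak is 3, at 10:15 (Dmitri, Sana, Yusuf).

3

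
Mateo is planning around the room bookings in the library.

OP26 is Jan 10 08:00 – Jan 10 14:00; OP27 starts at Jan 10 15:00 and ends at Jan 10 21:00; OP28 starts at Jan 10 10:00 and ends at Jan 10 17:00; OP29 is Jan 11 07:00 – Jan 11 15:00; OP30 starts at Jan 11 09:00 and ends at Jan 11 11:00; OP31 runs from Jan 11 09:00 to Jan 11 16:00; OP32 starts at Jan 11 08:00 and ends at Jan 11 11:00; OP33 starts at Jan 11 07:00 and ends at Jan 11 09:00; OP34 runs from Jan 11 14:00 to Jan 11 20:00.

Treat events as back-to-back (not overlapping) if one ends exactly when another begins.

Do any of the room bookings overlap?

Sorted by start: OP26, OP28, OP27, OP29, OP33, OP32, OP30, OP31, OP34.
OP28 starts before OP26 ends → OP26 and OP28 overlap.
That's a conflict, so the schedule is not conflict-free.

Yes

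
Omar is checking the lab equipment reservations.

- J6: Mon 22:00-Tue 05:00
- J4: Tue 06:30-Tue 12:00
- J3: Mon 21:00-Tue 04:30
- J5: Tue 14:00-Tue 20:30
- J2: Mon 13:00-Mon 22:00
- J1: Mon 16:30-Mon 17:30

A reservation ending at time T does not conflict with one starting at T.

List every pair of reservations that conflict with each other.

J1 & J2, J2 & J3, J3 & J6

Sorted by start: J2, J1, J3, J6, J4, J5.
J1 starts before J2 ends → J2 and J1 overlap.
J3 starts before J2 ends → J2 and J3 overlap.
J6 starts exactly when J2 ends (back-to-back, no overlap); J2 is clear from here.
J3 starts after J1 ends; J1 is clear from here.
J6 starts before J3 ends → J3 and J6 overlap.
J4 starts after J3 ends; J3 is clear from here.
J4 starts after J6 ends; J6 is clear from here.
J5 starts after J4 ends.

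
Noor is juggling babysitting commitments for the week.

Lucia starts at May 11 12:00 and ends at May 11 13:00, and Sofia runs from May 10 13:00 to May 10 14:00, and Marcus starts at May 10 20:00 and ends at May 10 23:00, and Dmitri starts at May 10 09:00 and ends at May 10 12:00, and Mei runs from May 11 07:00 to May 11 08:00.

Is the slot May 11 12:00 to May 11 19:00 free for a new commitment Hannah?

No — it overlaps Lucia

Dmitri: ends May 10 12:00 at or before Hannah starts May 11 12:00 → clear.
Sofia: ends May 10 14:00 at or before Hannah starts May 11 12:00 → clear.
Marcus: ends May 10 23:00 at or before Hannah starts May 11 12:00 → clear.
Mei: ends May 11 08:00 at or before Hannah starts May 11 12:00 → clear.
Lucia: starts May 11 12:00 before Hannah ends May 11 19:00, and ends May 11 13:00 after Hannah starts May 11 12:00 → overlap.
Hannah overlaps Lucia.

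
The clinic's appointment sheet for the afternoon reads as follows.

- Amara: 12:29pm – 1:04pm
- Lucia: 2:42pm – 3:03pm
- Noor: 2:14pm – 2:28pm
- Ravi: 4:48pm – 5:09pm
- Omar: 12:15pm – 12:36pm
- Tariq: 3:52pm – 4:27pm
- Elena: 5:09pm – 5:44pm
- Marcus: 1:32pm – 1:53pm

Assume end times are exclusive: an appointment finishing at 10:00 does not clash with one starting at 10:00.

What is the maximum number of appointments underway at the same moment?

Sweep the timeline, counting +1 at each start and −1 at each end (ends before starts at a tie):
12:15pm start Omar → 1
12:29pm start Amara → 2
12:36pm end Omar → 1
1:04pm end Amara → 0
1:32pm start Marcus → 1
1:53pm end Marcus → 0
2:14pm start Noor → 1
2:28pm end Noor → 0
2:42pm start Lucia → 1
3:03pm end Lucia → 0
3:52pm start Tariq → 1
4:27pm end Tariq → 0
4:48pm start Ravi → 1
5:09pm end Ravi → 0
5:09pm start Elena → 1
5:44pm end Elena → 0
Peak is 2, at 12:29pm (Amara, Omar).

2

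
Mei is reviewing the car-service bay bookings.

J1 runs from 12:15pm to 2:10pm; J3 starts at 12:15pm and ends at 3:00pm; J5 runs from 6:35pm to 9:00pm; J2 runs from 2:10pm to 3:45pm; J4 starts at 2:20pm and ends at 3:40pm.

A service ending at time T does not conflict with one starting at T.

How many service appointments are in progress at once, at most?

Sweep the timeline, counting +1 at each start and −1 at each end (ends before starts at a tie):
12:15pm start J1 → 1
12:15pm start J3 → 2
2:10pm end J1 → 1
2:10pm start J2 → 2
2:20pm start J4 → 3
3:00pm end J3 → 2
3:40pm end J4 → 1
3:45pm end J2 → 0
6:35pm start J5 → 1
9:00pm end J5 → 0
Peak is 3, at 2:20pm (J2, J3, J4).

3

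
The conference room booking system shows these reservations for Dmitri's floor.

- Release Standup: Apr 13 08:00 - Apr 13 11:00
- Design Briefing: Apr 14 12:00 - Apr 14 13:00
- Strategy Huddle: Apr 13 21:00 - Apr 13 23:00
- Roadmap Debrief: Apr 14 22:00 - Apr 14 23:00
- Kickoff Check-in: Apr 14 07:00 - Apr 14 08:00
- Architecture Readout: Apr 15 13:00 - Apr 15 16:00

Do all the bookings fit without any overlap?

Sorted by start: Release Standup, Strategy Huddle, Kickoff Check-in, Design Briefing, Roadmap Debrief, Architecture Readout.
Strategy Huddle starts after Release Standup ends — done with Release Standup.
Kickoff Check-in starts after Strategy Huddle ends — done with Strategy Huddle.
Design Briefing starts after Kickoff Check-in ends — done with Kickoff Check-in.
Roadmap Debrief starts after Design Briefing ends — done with Design Briefing.
Architecture Readout starts after Roadmap Debrief ends.
Every pair is clear; the schedule has no overlaps.

Yes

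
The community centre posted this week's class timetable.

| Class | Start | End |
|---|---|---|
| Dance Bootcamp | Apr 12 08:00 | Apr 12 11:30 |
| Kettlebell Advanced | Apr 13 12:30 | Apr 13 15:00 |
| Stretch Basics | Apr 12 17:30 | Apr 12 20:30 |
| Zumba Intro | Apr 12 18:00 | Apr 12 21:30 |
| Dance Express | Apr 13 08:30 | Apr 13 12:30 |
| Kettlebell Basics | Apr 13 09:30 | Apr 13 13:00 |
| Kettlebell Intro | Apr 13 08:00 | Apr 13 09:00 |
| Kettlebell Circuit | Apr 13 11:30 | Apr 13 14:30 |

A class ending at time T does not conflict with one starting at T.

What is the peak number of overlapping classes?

3

Sort all start/end points and keep a running count:
Apr 12 08:00 start Dance Bootcamp → 1
Apr 12 11:30 end Dance Bootcamp → 0
Apr 12 17:30 start Stretch Basics → 1
Apr 12 18:00 start Zumba Intro → 2
Apr 12 20:30 end Stretch Basics → 1
Apr 12 21:30 end Zumba Intro → 0
Apr 13 08:00 start Kettlebell Intro → 1
Apr 13 08:30 start Dance Express → 2
Apr 13 09:00 end Kettlebell Intro → 1
Apr 13 09:30 start Kettlebell Basics → 2
Apr 13 11:30 start Kettlebell Circuit → 3
Apr 13 12:30 end Dance Express → 2
Apr 13 12:30 start Kettlebell Advanced → 3
Apr 13 13:00 end Kettlebell Basics → 2
Apr 13 14:30 end Kettlebell Circuit → 1
Apr 13 15:00 end Kettlebell Advanced → 0
Peak is 3, at Apr 13 11:30 (Dance Express, Kettlebell Basics, Kettlebell Circuit).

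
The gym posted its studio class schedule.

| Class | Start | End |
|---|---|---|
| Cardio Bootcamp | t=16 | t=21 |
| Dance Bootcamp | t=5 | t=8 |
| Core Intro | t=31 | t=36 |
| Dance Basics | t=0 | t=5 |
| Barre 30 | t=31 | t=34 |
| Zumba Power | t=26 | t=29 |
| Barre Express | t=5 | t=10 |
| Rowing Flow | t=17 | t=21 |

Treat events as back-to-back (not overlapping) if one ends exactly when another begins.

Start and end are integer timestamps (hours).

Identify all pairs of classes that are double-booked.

Barre 30 & Core Intro, Barre Express & Dance Bootcamp, Cardio Bootcamp & Rowing Flow

Two intervals overlap when each starts before the other ends.
Sorted by start: Dance Basics, Dance Bootcamp, Barre Express, Cardio Bootcamp, Rowing Flow, Zumba Power, Barre 30, Core Intro.
Dance Bootcamp starts exactly when Dance Basics ends (back-to-back, no overlap) — done with Dance Basics.
Barre Express starts before Dance Bootcamp ends → Dance Bootcamp and Barre Express overlap.
Cardio Bootcamp starts after Dance Bootcamp ends — done with Dance Bootcamp.
Cardio Bootcamp starts after Barre Express ends — done with Barre Express.
Rowing Flow starts before Cardio Bootcamp ends → Cardio Bootcamp and Rowing Flow overlap.
Zumba Power starts after Cardio Bootcamp ends — done with Cardio Bootcamp.
Zumba Power starts after Rowing Flow ends — done with Rowing Flow.
Barre 30 starts after Zumba Power ends — done with Zumba Power.
Core Intro starts before Barre 30 ends → Barre 30 and Core Intro overlap.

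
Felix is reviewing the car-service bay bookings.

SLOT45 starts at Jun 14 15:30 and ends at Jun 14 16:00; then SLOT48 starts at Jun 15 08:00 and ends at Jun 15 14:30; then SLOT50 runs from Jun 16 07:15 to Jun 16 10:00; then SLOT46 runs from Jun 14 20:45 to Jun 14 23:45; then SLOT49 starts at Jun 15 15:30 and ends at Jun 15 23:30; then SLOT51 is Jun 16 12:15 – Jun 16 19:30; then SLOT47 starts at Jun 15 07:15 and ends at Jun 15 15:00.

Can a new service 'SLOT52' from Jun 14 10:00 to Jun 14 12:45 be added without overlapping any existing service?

Yes — the slot is free

SLOT45: starts Jun 14 15:30 at or after SLOT52 ends Jun 14 12:45 → clear.
SLOT46: starts Jun 14 20:45 at or after SLOT52 ends Jun 14 12:45 → clear.
SLOT47: starts Jun 15 07:15 at or after SLOT52 ends Jun 14 12:45 → clear.
SLOT48: starts Jun 15 08:00 at or after SLOT52 ends Jun 14 12:45 → clear.
SLOT49: starts Jun 15 15:30 at or after SLOT52 ends Jun 14 12:45 → clear.
SLOT50: starts Jun 16 07:15 at or after SLOT52 ends Jun 14 12:45 → clear.
SLOT51: starts Jun 16 12:15 at or after SLOT52 ends Jun 14 12:45 → clear.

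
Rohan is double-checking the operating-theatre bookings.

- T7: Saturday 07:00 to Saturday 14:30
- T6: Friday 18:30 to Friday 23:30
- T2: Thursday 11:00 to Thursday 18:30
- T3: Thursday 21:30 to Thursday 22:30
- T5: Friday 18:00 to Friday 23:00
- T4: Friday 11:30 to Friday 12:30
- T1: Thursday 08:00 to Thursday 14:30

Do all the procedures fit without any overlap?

Sorted by start: T1, T2, T3, T4, T5, T6, T7.
T2 starts before T1 ends → T1 and T2 overlap.
That's a conflict, so the schedule is not conflict-free.

No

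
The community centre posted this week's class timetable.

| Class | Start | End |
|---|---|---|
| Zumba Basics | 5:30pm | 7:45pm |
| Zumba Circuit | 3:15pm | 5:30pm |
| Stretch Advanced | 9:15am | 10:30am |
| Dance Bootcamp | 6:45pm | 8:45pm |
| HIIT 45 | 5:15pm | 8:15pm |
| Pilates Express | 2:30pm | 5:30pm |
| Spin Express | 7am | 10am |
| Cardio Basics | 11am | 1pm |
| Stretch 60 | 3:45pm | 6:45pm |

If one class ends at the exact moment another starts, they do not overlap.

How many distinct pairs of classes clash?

Check each pair: they overlap iff neither finishes before the other starts.
Sorted by start: Spin Express, Stretch Advanced, Cardio Basics, Pilates Express, Zumba Circuit, Stretch 60, HIIT 45, Zumba Basics, Dance Bootcamp.
Stretch Advanced starts before Spin Express ends → Spin Express and Stretch Advanced overlap.
Cardio Basics starts after Spin Express ends; Spin Express is clear from here.
Cardio Basics starts after Stretch Advanced ends; Stretch Advanced is clear from here.
Pilates Express starts after Cardio Basics ends; Cardio Basics is clear from here.
Zumba Circuit starts before Pilates Express ends → Pilates Express and Zumba Circuit overlap.
Stretch 60 starts before Pilates Express ends → Pilates Express and Stretch 60 overlap.
HIIT 45 starts before Pilates Express ends → Pilates Express and HIIT 45 overlap.
Zumba Basics starts exactly when Pilates Express ends (back-to-back, no overlap); Pilates Express is clear from here.
Stretch 60 starts before Zumba Circuit ends → Zumba Circuit and Stretch 60 overlap.
HIIT 45 starts before Zumba Circuit ends → Zumba Circuit and HIIT 45 overlap.
Zumba Basics starts exactly when Zumba Circuit ends (back-to-back, no overlap); Zumba Circuit is clear from here.
HIIT 45 starts before Stretch 60 ends → Stretch 60 and HIIT 45 overlap.
Zumba Basics starts before Stretch 60 ends → Stretch 60 and Zumba Basics overlap.
Dance Bootcamp starts exactly when Stretch 60 ends (back-to-back, no overlap).
Zumba Basics starts before HIIT 45 ends → HIIT 45 and Zumba Basics overlap.
Dance Bootcamp starts before HIIT 45 ends → HIIT 45 and Dance Bootcamp overlap.
Dance Bootcamp starts before Zumba Basics ends → Zumba Basics and Dance Bootcamp overlap.
Overlapping pairs: Dance Bootcamp & HIIT 45, Dance Bootcamp & Zumba Basics, HIIT 45 & Pilates Express, HIIT 45 & Stretch 60, HIIT 45 & Zumba Basics, HIIT 45 & Zumba Circuit, Pilates Express & Stretch 60, Pilates Express & Zumba Circuit, Spin Express & Stretch Advanced, Stretch 60 & Zumba Basics, Stretch 60 & Zumba Circuit — 11 in total.

11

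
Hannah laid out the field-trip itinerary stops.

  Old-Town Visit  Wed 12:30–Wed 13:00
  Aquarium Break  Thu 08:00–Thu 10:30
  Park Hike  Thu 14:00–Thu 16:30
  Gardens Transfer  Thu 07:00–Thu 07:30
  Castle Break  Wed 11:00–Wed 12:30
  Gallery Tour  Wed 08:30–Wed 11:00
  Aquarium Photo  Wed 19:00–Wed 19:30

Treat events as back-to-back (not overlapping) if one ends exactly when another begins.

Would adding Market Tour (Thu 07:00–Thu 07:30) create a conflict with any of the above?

Yes — it overlaps Gardens Transfer

Gallery Tour: ends Wed 11:00 at or before Market Tour starts Thu 07:00 → clear.
Castle Break: ends Wed 12:30 at or before Market Tour starts Thu 07:00 → clear.
Old-Town Visit: ends Wed 13:00 at or before Market Tour starts Thu 07:00 → clear.
Aquarium Photo: ends Wed 19:30 at or before Market Tour starts Thu 07:00 → clear.
Gardens Transfer: starts Thu 07:00 before Market Tour ends Thu 07:30, and ends Thu 07:30 after Market Tour starts Thu 07:00 → overlap.
Aquarium Break: starts Thu 08:00 at or after Market Tour ends Thu 07:30 → clear.
Park Hike: starts Thu 14:00 at or after Market Tour ends Thu 07:30 → clear.
Market Tour overlaps Gardens Transfer.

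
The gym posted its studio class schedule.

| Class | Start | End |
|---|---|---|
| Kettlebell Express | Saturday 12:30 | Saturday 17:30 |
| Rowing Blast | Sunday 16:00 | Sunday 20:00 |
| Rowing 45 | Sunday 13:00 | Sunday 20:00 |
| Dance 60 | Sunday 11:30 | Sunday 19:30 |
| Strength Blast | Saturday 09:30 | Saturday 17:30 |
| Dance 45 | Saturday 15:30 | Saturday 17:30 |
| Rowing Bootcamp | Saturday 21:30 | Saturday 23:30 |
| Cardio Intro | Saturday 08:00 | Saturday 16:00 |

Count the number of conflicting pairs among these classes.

9

Sorted by start: Cardio Intro, Strength Blast, Kettlebell Express, Dance 45, Rowing Bootcamp, Dance 60, Rowing 45, Rowing Blast.
Strength Blast starts before Cardio Intro ends → Cardio Intro and Strength Blast overlap.
Kettlebell Express starts before Cardio Intro ends → Cardio Intro and Kettlebell Express overlap.
Dance 45 starts before Cardio Intro ends → Cardio Intro and Dance 45 overlap.
Rowing Bootcamp starts after Cardio Intro ends, so nothing later overlaps Cardio Intro either.
Kettlebell Express starts before Strength Blast ends → Strength Blast and Kettlebell Express overlap.
Dance 45 starts before Strength Blast ends → Strength Blast and Dance 45 overlap.
Rowing Bootcamp starts after Strength Blast ends, so nothing later overlaps Strength Blast either.
Dance 45 starts before Kettlebell Express ends → Kettlebell Express and Dance 45 overlap.
Rowing Bootcamp starts after Kettlebell Express ends, so nothing later overlaps Kettlebell Express either.
Rowing Bootcamp starts after Dance 45 ends, so nothing later overlaps Dance 45 either.
Dance 60 starts after Rowing Bootcamp ends, so nothing later overlaps Rowing Bootcamp either.
Rowing 45 starts before Dance 60 ends → Dance 60 and Rowing 45 overlap.
Rowing Blast starts before Dance 60 ends → Dance 60 and Rowing Blast overlap.
Rowing Blast starts before Rowing 45 ends → Rowing 45 and Rowing Blast overlap.
Overlapping pairs: Cardio Intro & Dance 45, Cardio Intro & Kettlebell Express, Cardio Intro & Strength Blast, Dance 45 & Kettlebell Express, Dance 45 & Strength Blast, Dance 60 & Rowing 45, Dance 60 & Rowing Blast, Kettlebell Express & Strength Blast, Rowing 45 & Rowing Blast — 9 in total.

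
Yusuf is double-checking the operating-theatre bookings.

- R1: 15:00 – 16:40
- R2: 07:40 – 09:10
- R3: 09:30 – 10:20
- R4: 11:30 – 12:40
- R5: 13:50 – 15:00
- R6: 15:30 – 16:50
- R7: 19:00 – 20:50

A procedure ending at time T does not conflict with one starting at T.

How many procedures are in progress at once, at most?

Sort all start/end points and keep a running count:
07:40 start R2 → 1
09:10 end R2 → 0
09:30 start R3 → 1
10:20 end R3 → 0
11:30 start R4 → 1
12:40 end R4 → 0
13:50 start R5 → 1
15:00 end R5 → 0
15:00 start R1 → 1
15:30 start R6 → 2
16:40 end R1 → 1
16:50 end R6 → 0
19:00 start R7 → 1
20:50 end R7 → 0
Peak is 2, at 15:30 (R1, R6).

2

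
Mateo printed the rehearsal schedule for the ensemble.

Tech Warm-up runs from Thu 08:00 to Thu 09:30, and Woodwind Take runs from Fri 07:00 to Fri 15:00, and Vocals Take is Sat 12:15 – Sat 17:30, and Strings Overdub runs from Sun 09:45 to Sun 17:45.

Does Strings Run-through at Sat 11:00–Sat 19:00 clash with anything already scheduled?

Yes — it overlaps Vocals Take

Tech Warm-up: ends Thu 09:30 at or before Strings Run-through starts Sat 11:00 → clear.
Woodwind Take: ends Fri 15:00 at or before Strings Run-through starts Sat 11:00 → clear.
Vocals Take: starts Sat 12:15 before Strings Run-through ends Sat 19:00, and ends Sat 17:30 after Strings Run-through starts Sat 11:00 → overlap.
Strings Overdub: starts Sun 09:45 at or after Strings Run-through ends Sat 19:00 → clear.
Strings Run-through overlaps Vocals Take.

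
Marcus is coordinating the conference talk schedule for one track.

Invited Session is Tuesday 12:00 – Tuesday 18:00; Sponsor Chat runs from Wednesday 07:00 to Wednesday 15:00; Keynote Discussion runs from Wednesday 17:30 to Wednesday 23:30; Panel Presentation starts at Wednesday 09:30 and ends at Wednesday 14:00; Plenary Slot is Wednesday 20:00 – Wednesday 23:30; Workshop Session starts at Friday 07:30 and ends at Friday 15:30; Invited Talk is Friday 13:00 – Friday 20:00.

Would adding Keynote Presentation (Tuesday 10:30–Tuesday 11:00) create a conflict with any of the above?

Invited Session: starts Tuesday 12:00 at or after Keynote Presentation ends Tuesday 11:00 → clear.
Sponsor Chat: starts Wednesday 07:00 at or after Keynote Presentation ends Tuesday 11:00 → clear.
Panel Presentation: starts Wednesday 09:30 at or after Keynote Presentation ends Tuesday 11:00 → clear.
Keynote Discussion: starts Wednesday 17:30 at or after Keynote Presentation ends Tuesday 11:00 → clear.
Plenary Slot: starts Wednesday 20:00 at or after Keynote Presentation ends Tuesday 11:00 → clear.
Workshop Session: starts Friday 07:30 at or after Keynote Presentation ends Tuesday 11:00 → clear.
Invited Talk: starts Friday 13:00 at or after Keynote Presentation ends Tuesday 11:00 → clear.

No — it doesn't clash with anything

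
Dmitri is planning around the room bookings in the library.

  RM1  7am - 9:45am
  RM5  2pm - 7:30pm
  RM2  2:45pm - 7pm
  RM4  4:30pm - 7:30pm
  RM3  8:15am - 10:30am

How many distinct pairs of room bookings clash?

4

Sorted by start: RM1, RM3, RM5, RM2, RM4.
RM3 starts before RM1 ends → RM1 and RM3 overlap.
RM5 starts after RM1 ends; RM1 is clear from here.
RM5 starts after RM3 ends; RM3 is clear from here.
RM2 starts before RM5 ends → RM5 and RM2 overlap.
RM4 starts before RM5 ends → RM5 and RM4 overlap.
RM4 starts before RM2 ends → RM2 and RM4 overlap.
Overlapping pairs: RM1 & RM3, RM2 & RM4, RM2 & RM5, RM4 & RM5 — 4 in total.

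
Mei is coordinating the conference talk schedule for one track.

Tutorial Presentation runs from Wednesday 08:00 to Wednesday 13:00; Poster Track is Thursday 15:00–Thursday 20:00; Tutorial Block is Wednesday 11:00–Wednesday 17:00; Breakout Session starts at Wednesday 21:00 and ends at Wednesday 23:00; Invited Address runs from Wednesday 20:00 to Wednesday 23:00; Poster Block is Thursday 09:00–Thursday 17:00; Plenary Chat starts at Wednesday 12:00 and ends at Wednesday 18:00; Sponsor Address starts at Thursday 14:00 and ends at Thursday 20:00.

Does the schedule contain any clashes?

Sorted by start: Tutorial Presentation, Tutorial Block, Plenary Chat, Invited Address, Breakout Session, Poster Block, Sponsor Address, Poster Track.
Tutorial Block starts before Tutorial Presentation ends → Tutorial Presentation and Tutorial Block overlap.
That's a conflict, so the schedule is not conflict-free.

Yes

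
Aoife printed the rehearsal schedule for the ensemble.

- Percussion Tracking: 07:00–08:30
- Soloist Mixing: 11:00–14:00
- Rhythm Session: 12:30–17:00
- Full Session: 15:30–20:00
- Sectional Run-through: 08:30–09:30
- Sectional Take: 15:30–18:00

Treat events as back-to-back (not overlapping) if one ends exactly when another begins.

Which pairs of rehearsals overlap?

Two intervals overlap when each starts before the other ends.
Sorted by start: Percussion Tracking, Sectional Run-through, Soloist Mixing, Rhythm Session, Full Session, Sectional Take.
Sectional Run-through starts exactly when Percussion Tracking ends (back-to-back, no overlap), so nothing later overlaps Percussion Tracking either.
Soloist Mixing starts after Sectional Run-through ends, so nothing later overlaps Sectional Run-through either.
Rhythm Session starts before Soloist Mixing ends → Soloist Mixing and Rhythm Session overlap.
Full Session starts after Soloist Mixing ends, so nothing later overlaps Soloist Mixing either.
Full Session starts before Rhythm Session ends → Rhythm Session and Full Session overlap.
Sectional Take starts before Rhythm Session ends → Rhythm Session and Sectional Take overlap.
Sectional Take starts before Full Session ends → Full Session and Sectional Take overlap.

Full Session & Rhythm Session, Full Session & Sectional Take, Rhythm Session & Sectional Take, Rhythm Session & Soloist Mixing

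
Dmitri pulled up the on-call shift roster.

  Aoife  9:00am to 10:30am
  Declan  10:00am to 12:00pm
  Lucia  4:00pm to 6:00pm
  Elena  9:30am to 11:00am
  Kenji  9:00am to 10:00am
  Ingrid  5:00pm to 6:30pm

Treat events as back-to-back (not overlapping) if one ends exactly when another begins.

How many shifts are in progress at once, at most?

Sort all start/end points and keep a running count:
9:00am start Aoife → 1
9:00am start Kenji → 2
9:30am start Elena → 3
10:00am end Kenji → 2
10:00am start Declan → 3
10:30am end Aoife → 2
11:00am end Elena → 1
12:00pm end Declan → 0
4:00pm start Lucia → 1
5:00pm start Ingrid → 2
6:00pm end Lucia → 1
6:30pm end Ingrid → 0
Peak is 3, at 9:30am (Aoife, Elena, Kenji).

3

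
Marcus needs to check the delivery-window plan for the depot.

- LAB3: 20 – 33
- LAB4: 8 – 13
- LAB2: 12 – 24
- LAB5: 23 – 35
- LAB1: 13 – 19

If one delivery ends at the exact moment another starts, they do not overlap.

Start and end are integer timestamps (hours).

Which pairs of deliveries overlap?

LAB1 & LAB2, LAB2 & LAB3, LAB2 & LAB4, LAB2 & LAB5, LAB3 & LAB5

Sorted by start: LAB4, LAB2, LAB1, LAB3, LAB5.
LAB2 starts before LAB4 ends → LAB4 and LAB2 overlap.
LAB1 starts exactly when LAB4 ends (back-to-back, no overlap) — done with LAB4.
LAB1 starts before LAB2 ends → LAB2 and LAB1 overlap.
LAB3 starts before LAB2 ends → LAB2 and LAB3 overlap.
LAB5 starts before LAB2 ends → LAB2 and LAB5 overlap.
LAB3 starts after LAB1 ends — done with LAB1.
LAB5 starts before LAB3 ends → LAB3 and LAB5 overlap.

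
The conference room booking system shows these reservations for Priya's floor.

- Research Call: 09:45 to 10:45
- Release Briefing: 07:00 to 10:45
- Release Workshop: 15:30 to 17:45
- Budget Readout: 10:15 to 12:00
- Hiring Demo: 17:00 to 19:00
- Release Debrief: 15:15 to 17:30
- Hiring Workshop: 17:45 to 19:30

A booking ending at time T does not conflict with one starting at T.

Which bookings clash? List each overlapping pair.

Budget Readout & Release Briefing, Budget Readout & Research Call, Hiring Demo & Hiring Workshop, Hiring Demo & Release Debrief, Hiring Demo & Release Workshop, Release Briefing & Research Call, Release Debrief & Release Workshop

Check each pair: they overlap iff neither finishes before the other starts.
Sorted by start: Release Briefing, Research Call, Budget Readout, Release Debrief, Release Workshop, Hiring Demo, Hiring Workshop.
Research Call starts before Release Briefing ends → Release Briefing and Research Call overlap.
Budget Readout starts before Release Briefing ends → Release Briefing and Budget Readout overlap.
Release Debrief starts after Release Briefing ends, so Release Briefing has no further overlaps.
Budget Readout starts before Research Call ends → Research Call and Budget Readout overlap.
Release Debrief starts after Research Call ends, so Research Call has no further overlaps.
Release Debrief starts after Budget Readout ends, so Budget Readout has no further overlaps.
Release Workshop starts before Release Debrief ends → Release Debrief and Release Workshop overlap.
Hiring Demo starts before Release Debrief ends → Release Debrief and Hiring Demo overlap.
Hiring Workshop starts after Release Debrief ends.
Hiring Demo starts before Release Workshop ends → Release Workshop and Hiring Demo overlap.
Hiring Workshop starts exactly when Release Workshop ends (back-to-back, no overlap).
Hiring Workshop starts before Hiring Demo ends → Hiring Demo and Hiring Workshop overlap.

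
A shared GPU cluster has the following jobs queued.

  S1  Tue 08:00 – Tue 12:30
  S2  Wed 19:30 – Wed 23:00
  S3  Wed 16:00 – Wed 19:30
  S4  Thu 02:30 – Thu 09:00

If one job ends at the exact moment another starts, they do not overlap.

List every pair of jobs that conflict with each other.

Two intervals overlap when each starts before the other ends.
Sorted by start: S1, S3, S2, S4.
S3 starts after S1 ends, so nothing later overlaps S1 either.
S2 starts exactly when S3 ends (back-to-back, no overlap), so nothing later overlaps S3 either.
S4 starts after S2 ends.

none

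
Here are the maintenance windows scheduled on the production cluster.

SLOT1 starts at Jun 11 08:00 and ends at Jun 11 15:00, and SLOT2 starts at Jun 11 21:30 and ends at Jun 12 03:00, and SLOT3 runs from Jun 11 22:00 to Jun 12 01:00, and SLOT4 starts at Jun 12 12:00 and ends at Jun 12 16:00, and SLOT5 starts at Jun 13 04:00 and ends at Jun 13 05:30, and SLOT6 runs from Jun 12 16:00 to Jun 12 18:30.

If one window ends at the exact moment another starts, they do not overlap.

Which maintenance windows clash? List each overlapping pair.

SLOT2 & SLOT3

Sorted by start: SLOT1, SLOT2, SLOT3, SLOT4, SLOT6, SLOT5.
SLOT2 starts after SLOT1 ends; SLOT1 is clear from here.
SLOT3 starts before SLOT2 ends → SLOT2 and SLOT3 overlap.
SLOT4 starts after SLOT2 ends; SLOT2 is clear from here.
SLOT4 starts after SLOT3 ends; SLOT3 is clear from here.
SLOT6 starts exactly when SLOT4 ends (back-to-back, no overlap); SLOT4 is clear from here.
SLOT5 starts after SLOT6 ends.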